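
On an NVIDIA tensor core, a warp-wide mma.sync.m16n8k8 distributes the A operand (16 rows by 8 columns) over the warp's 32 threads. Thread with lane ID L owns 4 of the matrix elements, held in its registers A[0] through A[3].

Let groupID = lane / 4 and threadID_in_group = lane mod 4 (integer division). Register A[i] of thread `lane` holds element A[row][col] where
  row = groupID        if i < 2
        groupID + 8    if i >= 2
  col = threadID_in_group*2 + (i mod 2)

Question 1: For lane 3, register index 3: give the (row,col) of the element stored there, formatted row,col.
lane 3→3/4=0, 3 mod 4=3
i=3  r:0+8→8  c:2·3+1→7

8,7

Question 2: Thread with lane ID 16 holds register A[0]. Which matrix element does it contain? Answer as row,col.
lane 16→16/4=4, 16 mod 4=0
i=0  r:4+0→4  c:2·0+0→0

4,0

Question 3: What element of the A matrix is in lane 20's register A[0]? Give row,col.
lane 20: g=5 (20/4), t=0 (20%4)
i=0: r=5+0=5, c=0*2+0=0

5,0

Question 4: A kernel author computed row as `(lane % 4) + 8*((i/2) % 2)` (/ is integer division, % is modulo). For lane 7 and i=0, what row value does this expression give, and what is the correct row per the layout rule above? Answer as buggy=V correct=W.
`(lane % 4) + 8*((i/2) % 2)`[7,0]->3
lane 7: gid=1 (7/4), tid=3 (7%4)
i=0: r=1+0=1, c=3*2+0=6
row: 3 vs 1

buggy=3 correct=1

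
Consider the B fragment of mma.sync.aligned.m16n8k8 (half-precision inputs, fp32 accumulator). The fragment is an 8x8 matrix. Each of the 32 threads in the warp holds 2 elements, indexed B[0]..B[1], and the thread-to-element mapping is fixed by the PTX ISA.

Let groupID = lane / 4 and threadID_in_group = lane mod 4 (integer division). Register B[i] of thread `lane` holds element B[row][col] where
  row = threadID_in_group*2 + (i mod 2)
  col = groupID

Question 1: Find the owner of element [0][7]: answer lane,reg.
c: 7->gid=7  r: 0->tid=0,i&1=0
L=7*4+0=28  i=0=0

28,0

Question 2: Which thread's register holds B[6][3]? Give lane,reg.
c:3=>grp=3  r:6=>tig=3,lo=0
L=3*4+3=15  i=0=0

15,0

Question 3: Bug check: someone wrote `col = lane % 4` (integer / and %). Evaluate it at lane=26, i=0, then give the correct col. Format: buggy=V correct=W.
buggy=2 correct=6

`lane % 4`[26,0]→2
L=26→G=26>>2=6, T=26&3=2
[0]→row 2·2+0=4  col G=6
col: 2 vs 6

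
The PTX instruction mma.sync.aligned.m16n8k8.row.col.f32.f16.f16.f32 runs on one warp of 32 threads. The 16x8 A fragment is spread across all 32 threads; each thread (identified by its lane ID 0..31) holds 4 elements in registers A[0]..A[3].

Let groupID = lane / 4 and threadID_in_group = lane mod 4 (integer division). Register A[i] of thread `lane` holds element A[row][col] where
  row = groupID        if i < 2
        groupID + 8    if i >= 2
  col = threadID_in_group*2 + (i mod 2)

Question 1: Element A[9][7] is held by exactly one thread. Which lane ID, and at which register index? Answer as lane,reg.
r=9->g=1,rb=1  c=7->t=3,b0=1
L=1*4+3=7  i=1*2+1=3

7,3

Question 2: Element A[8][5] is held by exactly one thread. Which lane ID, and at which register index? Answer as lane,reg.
r=8→G=0,rhi=1  c=5→T=2,p=1
L=0*4+2=2  i=1*2+1=3

2,3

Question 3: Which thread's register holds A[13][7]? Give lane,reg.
r=13→G=5,rhi=1  c=7→T=3,p=1
L=5*4+3=23  i=1*2+1=3

23,3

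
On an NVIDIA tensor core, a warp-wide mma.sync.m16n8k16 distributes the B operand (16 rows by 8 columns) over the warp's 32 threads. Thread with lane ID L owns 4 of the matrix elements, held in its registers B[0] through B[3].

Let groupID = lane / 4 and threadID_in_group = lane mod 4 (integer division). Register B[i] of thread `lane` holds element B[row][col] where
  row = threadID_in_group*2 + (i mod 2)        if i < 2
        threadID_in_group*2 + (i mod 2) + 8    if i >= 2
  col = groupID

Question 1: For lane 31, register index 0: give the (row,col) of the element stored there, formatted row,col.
6,7

L=31⇒gr=31>>2=7, th=31&3=3
[0]⇒row 3·2+0+0=6  col gr=7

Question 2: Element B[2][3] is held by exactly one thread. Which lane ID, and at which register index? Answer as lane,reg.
c=3⇒gr=3  r=2⇒Rb=0,th=1,odd=0
L=3*4+1=13  i=0*2+0=0

13,0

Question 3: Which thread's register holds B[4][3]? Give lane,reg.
14,0

c:3=>grp=3  r:4=>rB=0,tig=2,lo=0
L=3*4+2=14  i=0*2+0=0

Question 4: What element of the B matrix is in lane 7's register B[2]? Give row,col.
7: g=1,t=3
[2] (3*2+0+8,1) = (14,1)

14,1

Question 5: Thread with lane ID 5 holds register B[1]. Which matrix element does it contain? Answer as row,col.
lane 5: grp=1 (5/4), tig=1 (5%4)
i=1: r=1*2+1+0=3, c=grp=1

3,1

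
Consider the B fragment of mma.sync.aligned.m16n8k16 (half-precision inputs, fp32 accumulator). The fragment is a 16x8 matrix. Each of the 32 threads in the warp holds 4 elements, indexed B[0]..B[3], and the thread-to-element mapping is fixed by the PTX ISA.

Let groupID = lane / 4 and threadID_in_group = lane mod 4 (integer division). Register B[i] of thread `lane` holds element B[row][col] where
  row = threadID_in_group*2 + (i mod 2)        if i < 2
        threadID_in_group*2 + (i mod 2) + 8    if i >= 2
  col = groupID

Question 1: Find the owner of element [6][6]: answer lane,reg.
c=6->g=6  r=6->rb=0,t=3,b0=0
L=6*4+3=27  i=0*2+0=0

27,0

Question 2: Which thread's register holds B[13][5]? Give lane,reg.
22,3

c: 5->gid=5  r: 13->r8=1,tid=2,i&1=1
L=5*4+2=22  i=1*2+1=3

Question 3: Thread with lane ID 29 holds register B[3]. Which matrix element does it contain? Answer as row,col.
11,7

L=29=>grp=29>>2=7, tig=29&3=1
[3]=>row 1·2+1+8=11  col grp=7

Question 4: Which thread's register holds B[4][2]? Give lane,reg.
10,0

c:2=>grp=2  r:4=>rB=0,tig=2,lo=0
L=2*4+2=10  i=0*2+0=0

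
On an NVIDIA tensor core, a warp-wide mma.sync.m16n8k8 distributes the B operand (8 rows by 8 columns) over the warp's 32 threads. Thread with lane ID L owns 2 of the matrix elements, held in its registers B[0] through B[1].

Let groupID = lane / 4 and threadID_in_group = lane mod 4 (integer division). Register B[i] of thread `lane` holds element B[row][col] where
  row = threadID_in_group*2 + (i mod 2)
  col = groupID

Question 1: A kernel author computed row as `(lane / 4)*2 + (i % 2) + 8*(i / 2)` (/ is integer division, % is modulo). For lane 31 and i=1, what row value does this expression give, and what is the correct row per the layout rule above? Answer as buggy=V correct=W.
`(lane / 4)*2 + (i % 2) + 8*(i / 2)`[31,1]⇒15
lane 31⇒31/4=7, 31 mod 4=3
i=1  r:2·3+1⇒7  c:7
row: 15 vs 7

buggy=15 correct=7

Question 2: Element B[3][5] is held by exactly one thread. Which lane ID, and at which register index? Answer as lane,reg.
21,1

c: 5->gid=5  r: 3->tid=1,i&1=1
L=5*4+1=21  i=1=1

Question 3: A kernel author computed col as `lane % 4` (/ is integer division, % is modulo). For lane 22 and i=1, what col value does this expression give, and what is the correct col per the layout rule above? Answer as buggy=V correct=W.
`lane % 4`[22,1]->2
lane 22: g=5 (22/4), t=2 (22%4)
i=1: r=2*2+1=5, c=g=5
col: 2 vs 5

buggy=2 correct=5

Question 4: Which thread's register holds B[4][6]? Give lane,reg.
26,0

c=6⇒gr=6  r=4⇒th=2,odd=0
L=6*4+2=26  i=0=0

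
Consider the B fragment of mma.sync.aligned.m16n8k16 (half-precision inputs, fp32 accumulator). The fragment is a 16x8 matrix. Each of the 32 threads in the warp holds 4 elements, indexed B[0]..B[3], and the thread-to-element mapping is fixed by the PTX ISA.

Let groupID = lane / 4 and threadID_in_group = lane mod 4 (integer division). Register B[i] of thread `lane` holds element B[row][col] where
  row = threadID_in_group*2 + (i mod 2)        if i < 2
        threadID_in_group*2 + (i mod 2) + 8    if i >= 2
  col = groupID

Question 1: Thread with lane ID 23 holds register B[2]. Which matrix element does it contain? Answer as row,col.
23: gr=5,th=3
[2] (3*2+0+8,5) = (14,5)

14,5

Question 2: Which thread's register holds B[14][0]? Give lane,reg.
3,2

c=0⇒gr=0  r=14⇒Rb=1,th=3,odd=0
L=0*4+3=3  i=1*2+0=2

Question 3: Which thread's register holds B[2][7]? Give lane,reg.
29,0

c:7=>grp=7  r:2=>rB=0,tig=1,lo=0
L=7*4+1=29  i=0*2+0=0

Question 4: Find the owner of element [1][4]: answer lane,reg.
c: 4->gid=4  r: 1->r8=0,tid=0,i&1=1
L=4*4+0=16  i=0*2+1=1

16,1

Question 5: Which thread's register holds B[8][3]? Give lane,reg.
12,2

c: 3->gid=3  r: 8->r8=1,tid=0,i&1=0
L=3*4+0=12  i=1*2+0=2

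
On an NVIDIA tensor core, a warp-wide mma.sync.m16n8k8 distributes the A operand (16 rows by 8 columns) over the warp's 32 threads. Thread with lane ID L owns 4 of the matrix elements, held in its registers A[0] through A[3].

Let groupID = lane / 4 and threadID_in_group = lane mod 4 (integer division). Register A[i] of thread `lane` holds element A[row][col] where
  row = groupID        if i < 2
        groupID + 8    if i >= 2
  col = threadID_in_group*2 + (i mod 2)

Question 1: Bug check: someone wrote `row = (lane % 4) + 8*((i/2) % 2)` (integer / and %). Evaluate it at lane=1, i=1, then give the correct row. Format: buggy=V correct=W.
buggy=1 correct=0

`(lane % 4) + 8*((i/2) % 2)`[1,1]→1
lane 1→1/4=0, 1 mod 4=1
i=1  r:0+0→0  c:2·1+1→3
row: 1 vs 0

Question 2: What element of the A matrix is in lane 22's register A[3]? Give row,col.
lane 22->22/4=5, 22 mod 4=2
i=3  r:5+8->13  c:2·2+1->5

13,5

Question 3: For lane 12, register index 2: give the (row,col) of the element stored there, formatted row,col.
11,0

L=12⇒gr=12>>2=3, th=12&3=0
[2]⇒row 3+8=11  col 0·2+0=0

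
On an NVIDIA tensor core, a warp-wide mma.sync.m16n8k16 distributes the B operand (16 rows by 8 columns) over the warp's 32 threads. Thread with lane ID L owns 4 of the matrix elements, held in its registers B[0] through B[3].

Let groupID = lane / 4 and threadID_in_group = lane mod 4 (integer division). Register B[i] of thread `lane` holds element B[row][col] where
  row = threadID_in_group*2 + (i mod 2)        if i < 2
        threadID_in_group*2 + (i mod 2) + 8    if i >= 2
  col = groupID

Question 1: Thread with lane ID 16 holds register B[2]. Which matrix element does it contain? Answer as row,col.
8,4

L=16->gid=16>>2=4, tid=16&3=0
[2]->row 0·2+0+8=8  col gid=4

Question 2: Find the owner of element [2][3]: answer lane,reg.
13,0

c:3=>grp=3  r:2=>rB=0,tig=1,lo=0
L=3*4+1=13  i=0*2+0=0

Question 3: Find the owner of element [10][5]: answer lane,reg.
c=5⇒gr=5  r=10⇒Rb=1,th=1,odd=0
L=5*4+1=21  i=1*2+0=2

21,2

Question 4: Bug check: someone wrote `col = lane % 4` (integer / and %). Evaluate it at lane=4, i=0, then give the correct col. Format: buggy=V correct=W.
`lane % 4`[4,0]->0
4: gid=1,tid=0
[0] (0*2+0+0,1) = (0,1)
col: 0 vs 1

buggy=0 correct=1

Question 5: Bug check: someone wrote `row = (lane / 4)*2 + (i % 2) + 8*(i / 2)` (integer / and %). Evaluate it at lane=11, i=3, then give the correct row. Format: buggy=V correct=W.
`(lane / 4)*2 + (i % 2) + 8*(i / 2)`[11,3]⇒13
L=11⇒gr=11>>2=2, th=11&3=3
[3]⇒row 3·2+1+8=15  col gr=2
row: 13 vs 15

buggy=13 correct=15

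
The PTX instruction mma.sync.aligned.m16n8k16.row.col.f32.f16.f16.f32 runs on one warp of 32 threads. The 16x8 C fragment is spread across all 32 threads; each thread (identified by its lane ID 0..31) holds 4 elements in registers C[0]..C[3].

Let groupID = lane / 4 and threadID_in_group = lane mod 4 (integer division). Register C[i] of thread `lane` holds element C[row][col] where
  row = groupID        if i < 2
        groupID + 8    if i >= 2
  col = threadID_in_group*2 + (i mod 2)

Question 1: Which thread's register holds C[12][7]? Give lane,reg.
19,3

r=12→G=4,rhi=1  c=7→T=3,p=1
L=4*4+3=19  i=1*2+1=3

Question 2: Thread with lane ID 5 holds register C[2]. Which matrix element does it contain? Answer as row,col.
9,2

5: G=1,T=1
[2] (1+8,1*2+0) = (9,2)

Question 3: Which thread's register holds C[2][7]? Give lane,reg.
11,1

r=2->g=2,rb=0  c=7->t=3,b0=1
L=2*4+3=11  i=0*2+1=1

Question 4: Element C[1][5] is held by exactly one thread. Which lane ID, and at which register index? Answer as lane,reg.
6,1

r=1->g=1,rb=0  c=5->t=2,b0=1
L=1*4+2=6  i=0*2+1=1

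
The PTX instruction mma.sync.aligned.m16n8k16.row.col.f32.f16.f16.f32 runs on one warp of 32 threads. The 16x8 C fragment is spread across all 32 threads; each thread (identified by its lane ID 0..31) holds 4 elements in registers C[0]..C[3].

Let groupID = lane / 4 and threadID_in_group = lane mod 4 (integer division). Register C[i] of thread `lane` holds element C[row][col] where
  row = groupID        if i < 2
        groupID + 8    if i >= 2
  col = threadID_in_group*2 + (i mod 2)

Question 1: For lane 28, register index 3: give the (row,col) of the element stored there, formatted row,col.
15,1

L=28=>grp=28>>2=7, tig=28&3=0
[3]=>row 7+8=15  col 0·2+1=1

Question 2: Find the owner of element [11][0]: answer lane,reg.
r=11->g=3,rb=1  c=0->t=0,b0=0
L=3*4+0=12  i=1*2+0=2

12,2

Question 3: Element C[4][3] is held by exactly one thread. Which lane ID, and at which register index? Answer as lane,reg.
17,1

r:4=>grp=4,rB=0  c:3=>tig=1,lo=1
L=4*4+1=17  i=0*2+1=1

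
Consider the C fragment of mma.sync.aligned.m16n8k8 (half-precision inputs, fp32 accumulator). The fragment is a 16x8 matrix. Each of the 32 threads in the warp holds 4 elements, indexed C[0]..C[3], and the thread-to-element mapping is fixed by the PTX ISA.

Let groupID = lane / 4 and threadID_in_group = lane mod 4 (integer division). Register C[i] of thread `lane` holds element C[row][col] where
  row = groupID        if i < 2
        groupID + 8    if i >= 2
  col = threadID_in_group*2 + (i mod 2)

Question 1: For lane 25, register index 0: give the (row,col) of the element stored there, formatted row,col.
6,2

lane 25->25/4=6, 25 mod 4=1
i=0  r:6+0->6  c:2·1+0->2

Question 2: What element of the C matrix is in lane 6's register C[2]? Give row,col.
6: G=1,T=2
[2] (1+8,2*2+0) = (9,4)

9,4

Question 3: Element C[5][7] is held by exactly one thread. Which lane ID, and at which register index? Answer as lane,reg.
r=5⇒gr=5,Rb=0  c=7⇒th=3,odd=1
L=5*4+3=23  i=0*2+1=1

23,1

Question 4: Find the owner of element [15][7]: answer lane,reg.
r:15=>grp=7,rB=1  c:7=>tig=3,lo=1
L=7*4+3=31  i=1*2+1=3

31,3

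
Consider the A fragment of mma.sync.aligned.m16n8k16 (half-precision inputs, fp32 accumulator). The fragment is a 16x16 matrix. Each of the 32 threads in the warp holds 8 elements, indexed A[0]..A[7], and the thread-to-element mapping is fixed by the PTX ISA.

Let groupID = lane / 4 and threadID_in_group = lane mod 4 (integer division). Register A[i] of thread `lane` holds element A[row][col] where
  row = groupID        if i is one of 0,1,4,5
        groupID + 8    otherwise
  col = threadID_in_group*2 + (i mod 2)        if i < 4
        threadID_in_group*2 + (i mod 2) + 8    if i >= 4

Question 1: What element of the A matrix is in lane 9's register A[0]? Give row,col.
2,2

L=9⇒gr=9>>2=2, th=9&3=1
[0]⇒row 2+0=2  col 1·2+0+0=2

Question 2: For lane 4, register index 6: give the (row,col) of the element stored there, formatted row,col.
9,8

4: G=1,T=0
[6] (1+8,0*2+0+8) = (9,8)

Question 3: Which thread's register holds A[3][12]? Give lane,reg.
14,4

r=3->g=3,rb=0  c=12->cb=1,t=2,b0=0
L=3*4+2=14  i=1*4+0*2+0=4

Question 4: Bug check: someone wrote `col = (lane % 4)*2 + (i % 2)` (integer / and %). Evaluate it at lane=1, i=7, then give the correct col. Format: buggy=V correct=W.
buggy=3 correct=11

`(lane % 4)*2 + (i % 2)`[1,7]=>3
1: grp=0,tig=1
[7] (0+8,1*2+1+8) = (8,11)
col: 3 vs 11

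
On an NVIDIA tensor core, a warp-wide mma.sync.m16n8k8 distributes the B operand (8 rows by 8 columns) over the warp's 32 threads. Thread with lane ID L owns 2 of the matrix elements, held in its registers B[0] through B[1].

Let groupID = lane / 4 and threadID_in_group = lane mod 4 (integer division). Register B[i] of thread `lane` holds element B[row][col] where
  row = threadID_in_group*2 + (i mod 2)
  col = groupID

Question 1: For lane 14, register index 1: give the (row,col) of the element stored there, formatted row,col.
5,3

lane 14->14/4=3, 14 mod 4=2
i=1  r:2·2+1->5  c:3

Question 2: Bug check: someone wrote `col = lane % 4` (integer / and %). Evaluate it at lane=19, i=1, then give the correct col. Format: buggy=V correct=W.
buggy=3 correct=4

`lane % 4`[19,1]=>3
19: grp=4,tig=3
[1] (3*2+1,4) = (7,4)
col: 3 vs 4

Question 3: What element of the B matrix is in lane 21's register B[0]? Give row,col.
2,5

lane 21: gid=5 (21/4), tid=1 (21%4)
i=0: r=1*2+0=2, c=gid=5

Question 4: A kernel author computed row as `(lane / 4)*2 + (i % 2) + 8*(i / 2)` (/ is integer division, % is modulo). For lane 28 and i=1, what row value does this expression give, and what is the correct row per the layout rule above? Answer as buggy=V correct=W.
buggy=15 correct=1

`(lane / 4)*2 + (i % 2) + 8*(i / 2)`[28,1]->15
28: gid=7,tid=0
[1] (0*2+1,7) = (1,7)
row: 15 vs 1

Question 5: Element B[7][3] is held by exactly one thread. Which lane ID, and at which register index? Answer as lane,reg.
c=3→G=3  r=7→T=3,p=1
L=3*4+3=15  i=1=1

15,1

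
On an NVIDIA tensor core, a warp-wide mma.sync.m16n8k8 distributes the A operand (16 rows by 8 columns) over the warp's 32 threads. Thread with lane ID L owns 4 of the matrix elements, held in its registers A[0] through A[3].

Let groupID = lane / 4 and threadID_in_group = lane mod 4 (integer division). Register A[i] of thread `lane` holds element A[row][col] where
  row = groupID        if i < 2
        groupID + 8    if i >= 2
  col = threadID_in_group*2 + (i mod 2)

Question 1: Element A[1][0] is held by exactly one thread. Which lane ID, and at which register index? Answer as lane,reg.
4,0

r:1=>grp=1,rB=0  c:0=>tig=0,lo=0
L=1*4+0=4  i=0*2+0=0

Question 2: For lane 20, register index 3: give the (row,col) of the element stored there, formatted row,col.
13,1

lane 20=>20/4=5, 20 mod 4=0
i=3  r:5+8=>13  c:2·0+1=>1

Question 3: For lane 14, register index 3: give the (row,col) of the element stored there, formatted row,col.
14: g=3,t=2
[3] (3+8,2*2+1) = (11,5)

11,5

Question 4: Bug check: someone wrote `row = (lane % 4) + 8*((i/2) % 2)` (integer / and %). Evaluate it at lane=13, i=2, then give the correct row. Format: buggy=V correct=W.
buggy=9 correct=11

`(lane % 4) + 8*((i/2) % 2)`[13,2]->9
13: gid=3,tid=1
[2] (3+8,1*2+0) = (11,2)
row: 9 vs 11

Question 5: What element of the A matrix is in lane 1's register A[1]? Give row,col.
0,3

L=1=>grp=1>>2=0, tig=1&3=1
[1]=>row 0+0=0  col 1·2+1=3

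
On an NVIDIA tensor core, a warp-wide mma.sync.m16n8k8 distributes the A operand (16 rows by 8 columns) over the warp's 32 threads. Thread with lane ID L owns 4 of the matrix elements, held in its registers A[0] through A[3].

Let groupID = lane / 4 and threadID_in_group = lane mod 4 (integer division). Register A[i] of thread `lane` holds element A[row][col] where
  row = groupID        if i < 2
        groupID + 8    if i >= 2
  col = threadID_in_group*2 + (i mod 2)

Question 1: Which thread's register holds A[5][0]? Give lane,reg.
20,0

r=5⇒gr=5,Rb=0  c=0⇒th=0,odd=0
L=5*4+0=20  i=0*2+0=0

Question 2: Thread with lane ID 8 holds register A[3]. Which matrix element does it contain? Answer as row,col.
10,1

lane 8: gr=2 (8/4), th=0 (8%4)
i=3: r=2+8=10, c=0*2+1=1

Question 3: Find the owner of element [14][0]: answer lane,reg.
r=14->g=6,rb=1  c=0->t=0,b0=0
L=6*4+0=24  i=1*2+0=2

24,2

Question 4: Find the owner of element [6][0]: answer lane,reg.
r: 6->gid=6,r8=0  c: 0->tid=0,i&1=0
L=6*4+0=24  i=0*2+0=0

24,0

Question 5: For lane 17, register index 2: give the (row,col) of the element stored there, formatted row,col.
12,2

17: gr=4,th=1
[2] (4+8,1*2+0) = (12,2)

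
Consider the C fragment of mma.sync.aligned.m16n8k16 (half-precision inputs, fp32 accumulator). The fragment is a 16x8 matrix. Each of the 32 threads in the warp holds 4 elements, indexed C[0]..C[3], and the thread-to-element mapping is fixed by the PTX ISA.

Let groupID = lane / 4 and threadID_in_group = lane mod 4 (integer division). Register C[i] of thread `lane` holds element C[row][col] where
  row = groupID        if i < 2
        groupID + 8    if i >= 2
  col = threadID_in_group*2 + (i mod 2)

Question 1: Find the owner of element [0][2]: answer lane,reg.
1,0

r=0⇒gr=0,Rb=0  c=2⇒th=1,odd=0
L=0*4+1=1  i=0*2+0=0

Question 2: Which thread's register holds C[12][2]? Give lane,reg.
17,2

r=12⇒gr=4,Rb=1  c=2⇒th=1,odd=0
L=4*4+1=17  i=1*2+0=2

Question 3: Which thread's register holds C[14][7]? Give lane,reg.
27,3

r:14=>grp=6,rB=1  c:7=>tig=3,lo=1
L=6*4+3=27  i=1*2+1=3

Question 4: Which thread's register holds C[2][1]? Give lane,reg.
r: 2->gid=2,r8=0  c: 1->tid=0,i&1=1
L=2*4+0=8  i=0*2+1=1

8,1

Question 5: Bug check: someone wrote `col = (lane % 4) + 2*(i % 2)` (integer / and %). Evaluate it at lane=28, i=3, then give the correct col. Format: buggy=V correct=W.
`(lane % 4) + 2*(i % 2)`[28,3]=>2
lane 28=>28/4=7, 28 mod 4=0
i=3  r:7+8=>15  c:2·0+1=>1
col: 2 vs 1

buggy=2 correct=1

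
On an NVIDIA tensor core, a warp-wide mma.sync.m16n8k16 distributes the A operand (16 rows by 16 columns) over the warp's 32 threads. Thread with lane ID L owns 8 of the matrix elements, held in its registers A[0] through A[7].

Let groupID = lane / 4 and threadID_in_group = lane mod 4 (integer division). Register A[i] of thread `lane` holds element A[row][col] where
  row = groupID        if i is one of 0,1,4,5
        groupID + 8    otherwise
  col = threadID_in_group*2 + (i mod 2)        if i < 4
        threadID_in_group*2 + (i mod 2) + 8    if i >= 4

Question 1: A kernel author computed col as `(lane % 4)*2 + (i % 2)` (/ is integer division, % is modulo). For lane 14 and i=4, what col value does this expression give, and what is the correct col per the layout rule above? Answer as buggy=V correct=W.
buggy=4 correct=12

`(lane % 4)*2 + (i % 2)`[14,4]→4
lane 14→14/4=3, 14 mod 4=2
i=4  r:3+0→3  c:2·2+0+8→12
col: 4 vs 12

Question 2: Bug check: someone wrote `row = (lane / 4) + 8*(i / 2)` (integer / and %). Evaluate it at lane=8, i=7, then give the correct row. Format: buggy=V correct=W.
buggy=26 correct=10

`(lane / 4) + 8*(i / 2)`[8,7]⇒26
8: gr=2,th=0
[7] (2+8,0*2+1+8) = (10,9)
row: 26 vs 10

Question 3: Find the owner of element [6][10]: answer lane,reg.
r=6->g=6,rb=0  c=10->cb=1,t=1,b0=0
L=6*4+1=25  i=1*4+0*2+0=4

25,4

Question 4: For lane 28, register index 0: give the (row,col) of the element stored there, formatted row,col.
7,0

L=28->g=28>>2=7, t=28&3=0
[0]->row 7+0=7  col 0·2+0+0=0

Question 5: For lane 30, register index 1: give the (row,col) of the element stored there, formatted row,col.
lane 30: gr=7 (30/4), th=2 (30%4)
i=1: r=7+0=7, c=2*2+1+0=5

7,5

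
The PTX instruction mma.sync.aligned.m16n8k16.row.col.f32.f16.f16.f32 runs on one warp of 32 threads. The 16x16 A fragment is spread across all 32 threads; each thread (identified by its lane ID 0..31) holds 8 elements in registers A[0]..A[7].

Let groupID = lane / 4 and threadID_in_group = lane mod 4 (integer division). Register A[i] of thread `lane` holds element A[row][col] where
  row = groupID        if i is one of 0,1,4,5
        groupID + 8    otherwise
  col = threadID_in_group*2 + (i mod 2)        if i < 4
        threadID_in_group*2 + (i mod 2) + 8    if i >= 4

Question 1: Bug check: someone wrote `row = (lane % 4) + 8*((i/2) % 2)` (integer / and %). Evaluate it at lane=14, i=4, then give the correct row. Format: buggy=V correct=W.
buggy=2 correct=3

`(lane % 4) + 8*((i/2) % 2)`[14,4]->2
lane 14: g=3 (14/4), t=2 (14%4)
i=4: r=3+0=3, c=2*2+0+8=12
row: 2 vs 3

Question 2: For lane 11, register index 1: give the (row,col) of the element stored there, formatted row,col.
2,7

11: gid=2,tid=3
[1] (2+0,3*2+1+0) = (2,7)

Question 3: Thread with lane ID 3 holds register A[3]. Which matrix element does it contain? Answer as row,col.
8,7

L=3→G=3>>2=0, T=3&3=3
[3]→row 0+8=8  col 3·2+1+0=7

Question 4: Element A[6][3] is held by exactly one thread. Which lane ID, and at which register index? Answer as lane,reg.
r: 6->gid=6,r8=0  c: 3->c8=0,tid=1,i&1=1
L=6*4+1=25  i=0*4+0*2+1=1

25,1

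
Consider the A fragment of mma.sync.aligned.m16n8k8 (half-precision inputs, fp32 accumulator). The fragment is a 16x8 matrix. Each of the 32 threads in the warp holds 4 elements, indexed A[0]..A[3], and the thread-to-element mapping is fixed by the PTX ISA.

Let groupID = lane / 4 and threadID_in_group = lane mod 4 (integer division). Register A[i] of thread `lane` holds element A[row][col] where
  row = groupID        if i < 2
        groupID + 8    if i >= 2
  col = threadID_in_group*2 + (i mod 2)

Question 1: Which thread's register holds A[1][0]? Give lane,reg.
r:1=>grp=1,rB=0  c:0=>tig=0,lo=0
L=1*4+0=4  i=0*2+0=0

4,0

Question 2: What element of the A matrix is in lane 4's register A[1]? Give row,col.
lane 4→4/4=1, 4 mod 4=0
i=1  r:1+0→1  c:2·0+1→1

1,1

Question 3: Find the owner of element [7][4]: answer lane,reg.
30,0

r=7→G=7,rhi=0  c=4→T=2,p=0
L=7*4+2=30  i=0*2+0=0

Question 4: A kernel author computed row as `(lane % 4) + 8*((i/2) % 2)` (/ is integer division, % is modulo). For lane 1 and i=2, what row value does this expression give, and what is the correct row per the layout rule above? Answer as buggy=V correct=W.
buggy=9 correct=8

`(lane % 4) + 8*((i/2) % 2)`[1,2]=>9
lane 1=>1/4=0, 1 mod 4=1
i=2  r:0+8=>8  c:2·1+0=>2
row: 9 vs 8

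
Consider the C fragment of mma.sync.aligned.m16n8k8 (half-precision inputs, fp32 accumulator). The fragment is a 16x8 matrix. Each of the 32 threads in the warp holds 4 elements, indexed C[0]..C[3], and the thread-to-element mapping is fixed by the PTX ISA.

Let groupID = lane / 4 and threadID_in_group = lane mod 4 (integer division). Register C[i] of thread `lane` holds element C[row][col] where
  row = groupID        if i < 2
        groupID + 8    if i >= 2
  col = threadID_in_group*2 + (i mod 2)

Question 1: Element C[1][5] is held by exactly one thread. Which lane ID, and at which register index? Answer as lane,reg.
r=1->g=1,rb=0  c=5->t=2,b0=1
L=1*4+2=6  i=0*2+1=1

6,1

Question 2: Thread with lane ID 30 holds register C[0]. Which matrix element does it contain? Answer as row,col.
7,4

lane 30: g=7 (30/4), t=2 (30%4)
i=0: r=7+0=7, c=2*2+0=4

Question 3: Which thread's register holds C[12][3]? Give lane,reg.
17,3

r:12=>grp=4,rB=1  c:3=>tig=1,lo=1
L=4*4+1=17  i=1*2+1=3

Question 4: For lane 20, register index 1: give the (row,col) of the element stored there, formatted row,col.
20: gid=5,tid=0
[1] (5+0,0*2+1) = (5,1)

5,1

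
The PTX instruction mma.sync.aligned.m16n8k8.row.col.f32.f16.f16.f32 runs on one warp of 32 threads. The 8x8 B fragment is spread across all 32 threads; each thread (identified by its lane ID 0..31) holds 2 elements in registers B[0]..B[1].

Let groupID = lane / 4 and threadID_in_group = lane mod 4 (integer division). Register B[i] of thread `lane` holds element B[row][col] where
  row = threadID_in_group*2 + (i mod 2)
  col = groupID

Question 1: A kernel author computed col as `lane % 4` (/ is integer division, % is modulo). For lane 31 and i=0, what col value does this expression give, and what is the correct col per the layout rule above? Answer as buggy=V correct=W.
`lane % 4`[31,0]->3
31: g=7,t=3
[0] (3*2+0,7) = (6,7)
col: 3 vs 7

buggy=3 correct=7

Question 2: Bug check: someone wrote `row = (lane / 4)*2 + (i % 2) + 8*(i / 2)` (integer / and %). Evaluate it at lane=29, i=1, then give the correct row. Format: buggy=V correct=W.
`(lane / 4)*2 + (i % 2) + 8*(i / 2)`[29,1]=>15
29: grp=7,tig=1
[1] (1*2+1,7) = (3,7)
row: 15 vs 3

buggy=15 correct=3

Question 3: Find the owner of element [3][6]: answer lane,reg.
25,1

c=6→G=6  r=3→T=1,p=1
L=6*4+1=25  i=1=1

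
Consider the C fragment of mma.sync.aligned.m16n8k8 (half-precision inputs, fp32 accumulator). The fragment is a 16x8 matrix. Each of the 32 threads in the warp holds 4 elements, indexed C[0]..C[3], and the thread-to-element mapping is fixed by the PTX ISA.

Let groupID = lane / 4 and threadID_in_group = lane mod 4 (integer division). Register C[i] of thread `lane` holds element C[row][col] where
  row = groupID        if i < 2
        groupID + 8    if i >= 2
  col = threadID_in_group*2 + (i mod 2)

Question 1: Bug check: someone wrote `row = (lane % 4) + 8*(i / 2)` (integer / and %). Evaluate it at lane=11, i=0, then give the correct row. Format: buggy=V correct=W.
buggy=3 correct=2

`(lane % 4) + 8*(i / 2)`[11,0]->3
11: gid=2,tid=3
[0] (2+0,3*2+0) = (2,6)
row: 3 vs 2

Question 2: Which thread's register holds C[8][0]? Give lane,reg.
0,2

r:8=>grp=0,rB=1  c:0=>tig=0,lo=0
L=0*4+0=0  i=1*2+0=2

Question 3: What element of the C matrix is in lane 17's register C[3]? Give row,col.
17: gr=4,th=1
[3] (4+8,1*2+1) = (12,3)

12,3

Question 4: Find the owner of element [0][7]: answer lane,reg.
r=0->g=0,rb=0  c=7->t=3,b0=1
L=0*4+3=3  i=0*2+1=1

3,1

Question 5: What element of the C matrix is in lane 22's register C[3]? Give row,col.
22: gid=5,tid=2
[3] (5+8,2*2+1) = (13,5)

13,5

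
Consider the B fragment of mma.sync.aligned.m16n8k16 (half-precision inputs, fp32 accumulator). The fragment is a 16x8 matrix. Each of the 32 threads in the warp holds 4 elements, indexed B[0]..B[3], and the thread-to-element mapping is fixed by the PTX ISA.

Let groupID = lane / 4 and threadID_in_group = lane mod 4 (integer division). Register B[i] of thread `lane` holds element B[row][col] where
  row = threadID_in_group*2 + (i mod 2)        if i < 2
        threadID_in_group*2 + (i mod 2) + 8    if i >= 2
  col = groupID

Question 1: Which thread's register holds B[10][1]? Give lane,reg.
c: 1->gid=1  r: 10->r8=1,tid=1,i&1=0
L=1*4+1=5  i=1*2+0=2

5,2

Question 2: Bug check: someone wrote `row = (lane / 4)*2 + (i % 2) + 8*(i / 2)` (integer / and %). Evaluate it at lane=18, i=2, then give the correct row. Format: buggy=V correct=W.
`(lane / 4)*2 + (i % 2) + 8*(i / 2)`[18,2]=>16
L=18=>grp=18>>2=4, tig=18&3=2
[2]=>row 2·2+0+8=12  col grp=4
row: 16 vs 12

buggy=16 correct=12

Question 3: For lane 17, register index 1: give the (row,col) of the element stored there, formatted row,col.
lane 17->17/4=4, 17 mod 4=1
i=1  r:2·1+1+0->3  c:4

3,4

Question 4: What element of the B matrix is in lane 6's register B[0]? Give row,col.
6: grp=1,tig=2
[0] (2*2+0+0,1) = (4,1)

4,1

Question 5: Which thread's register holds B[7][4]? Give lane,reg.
c: 4->gid=4  r: 7->r8=0,tid=3,i&1=1
L=4*4+3=19  i=0*2+1=1

19,1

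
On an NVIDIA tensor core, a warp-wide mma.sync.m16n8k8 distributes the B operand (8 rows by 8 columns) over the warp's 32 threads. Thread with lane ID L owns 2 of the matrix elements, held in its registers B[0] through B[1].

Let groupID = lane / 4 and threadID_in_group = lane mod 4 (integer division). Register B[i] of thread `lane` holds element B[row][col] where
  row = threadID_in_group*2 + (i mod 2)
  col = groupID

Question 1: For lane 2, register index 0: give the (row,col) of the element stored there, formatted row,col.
L=2->g=2>>2=0, t=2&3=2
[0]->row 2·2+0=4  col g=0

4,0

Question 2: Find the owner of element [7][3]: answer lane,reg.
15,1

c=3⇒gr=3  r=7⇒th=3,odd=1
L=3*4+3=15  i=1=1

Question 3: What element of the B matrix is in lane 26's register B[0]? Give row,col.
26: G=6,T=2
[0] (2*2+0,6) = (4,6)

4,6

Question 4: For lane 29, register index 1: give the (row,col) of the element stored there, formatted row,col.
3,7

L=29=>grp=29>>2=7, tig=29&3=1
[1]=>row 1·2+1=3  col grp=7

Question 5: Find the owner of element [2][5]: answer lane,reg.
21,0

c=5->g=5  r=2->t=1,b0=0
L=5*4+1=21  i=0=0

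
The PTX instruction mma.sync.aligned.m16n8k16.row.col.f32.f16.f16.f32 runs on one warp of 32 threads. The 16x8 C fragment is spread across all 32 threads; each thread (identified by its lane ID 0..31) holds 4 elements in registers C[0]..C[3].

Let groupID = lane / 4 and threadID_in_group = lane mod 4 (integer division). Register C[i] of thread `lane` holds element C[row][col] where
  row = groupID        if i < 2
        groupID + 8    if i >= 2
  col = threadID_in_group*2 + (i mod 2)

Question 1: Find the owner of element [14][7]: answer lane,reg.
27,3

r:14=>grp=6,rB=1  c:7=>tig=3,lo=1
L=6*4+3=27  i=1*2+1=3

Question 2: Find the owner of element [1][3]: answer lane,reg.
5,1

r: 1->gid=1,r8=0  c: 3->tid=1,i&1=1
L=1*4+1=5  i=0*2+1=1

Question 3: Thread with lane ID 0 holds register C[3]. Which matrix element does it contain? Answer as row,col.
L=0->gid=0>>2=0, tid=0&3=0
[3]->row 0+8=8  col 0·2+1=1

8,1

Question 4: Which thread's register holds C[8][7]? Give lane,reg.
r:8=>grp=0,rB=1  c:7=>tig=3,lo=1
L=0*4+3=3  i=1*2+1=3

3,3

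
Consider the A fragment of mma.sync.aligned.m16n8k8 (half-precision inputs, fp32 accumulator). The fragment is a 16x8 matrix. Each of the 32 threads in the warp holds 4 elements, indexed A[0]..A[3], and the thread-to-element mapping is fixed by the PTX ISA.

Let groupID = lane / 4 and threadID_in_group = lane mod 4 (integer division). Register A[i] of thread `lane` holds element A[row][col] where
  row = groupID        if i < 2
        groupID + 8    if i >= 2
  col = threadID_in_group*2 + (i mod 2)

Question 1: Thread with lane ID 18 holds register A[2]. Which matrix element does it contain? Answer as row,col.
lane 18->18/4=4, 18 mod 4=2
i=2  r:4+8->12  c:2·2+0->4

12,4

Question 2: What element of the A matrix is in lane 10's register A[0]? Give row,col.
2,4

lane 10⇒10/4=2, 10 mod 4=2
i=0  r:2+0⇒2  c:2·2+0⇒4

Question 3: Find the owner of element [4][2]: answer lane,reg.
r=4→G=4,rhi=0  c=2→T=1,p=0
L=4*4+1=17  i=0*2+0=0

17,0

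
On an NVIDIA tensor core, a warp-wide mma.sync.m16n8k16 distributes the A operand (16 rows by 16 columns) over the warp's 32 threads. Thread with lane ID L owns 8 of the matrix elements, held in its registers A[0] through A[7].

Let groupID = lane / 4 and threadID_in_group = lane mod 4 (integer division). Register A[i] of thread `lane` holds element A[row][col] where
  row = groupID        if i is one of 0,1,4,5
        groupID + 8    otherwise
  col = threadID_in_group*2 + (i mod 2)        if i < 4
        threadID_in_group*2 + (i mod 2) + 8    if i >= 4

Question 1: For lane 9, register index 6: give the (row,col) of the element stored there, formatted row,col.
lane 9: gid=2 (9/4), tid=1 (9%4)
i=6: r=2+8=10, c=1*2+0+8=10

10,10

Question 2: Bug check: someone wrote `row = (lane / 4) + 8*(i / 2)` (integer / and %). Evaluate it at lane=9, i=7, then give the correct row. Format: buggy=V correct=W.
buggy=26 correct=10

`(lane / 4) + 8*(i / 2)`[9,7]→26
lane 9: G=2 (9/4), T=1 (9%4)
i=7: r=2+8=10, c=1*2+1+8=11
row: 26 vs 10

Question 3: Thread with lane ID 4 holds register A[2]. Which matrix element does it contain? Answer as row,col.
lane 4: G=1 (4/4), T=0 (4%4)
i=2: r=1+8=9, c=0*2+0+0=0

9,0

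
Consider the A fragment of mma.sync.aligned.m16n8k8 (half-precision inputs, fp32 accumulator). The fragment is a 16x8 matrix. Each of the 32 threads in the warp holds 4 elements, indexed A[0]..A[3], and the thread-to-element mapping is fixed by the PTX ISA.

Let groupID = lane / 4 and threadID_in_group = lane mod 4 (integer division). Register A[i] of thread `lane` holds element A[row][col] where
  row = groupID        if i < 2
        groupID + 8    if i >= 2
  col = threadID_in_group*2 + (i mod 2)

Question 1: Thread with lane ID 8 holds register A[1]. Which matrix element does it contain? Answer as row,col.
2,1

8: gr=2,th=0
[1] (2+0,0*2+1) = (2,1)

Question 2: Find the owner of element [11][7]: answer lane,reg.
15,3

r=11→G=3,rhi=1  c=7→T=3,p=1
L=3*4+3=15  i=1*2+1=3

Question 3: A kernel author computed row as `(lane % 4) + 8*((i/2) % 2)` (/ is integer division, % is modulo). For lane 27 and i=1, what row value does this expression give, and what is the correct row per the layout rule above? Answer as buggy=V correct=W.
buggy=3 correct=6

`(lane % 4) + 8*((i/2) % 2)`[27,1]->3
27: gid=6,tid=3
[1] (6+0,3*2+1) = (6,7)
row: 3 vs 6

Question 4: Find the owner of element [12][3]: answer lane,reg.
17,3

r:12=>grp=4,rB=1  c:3=>tig=1,lo=1
L=4*4+1=17  i=1*2+1=3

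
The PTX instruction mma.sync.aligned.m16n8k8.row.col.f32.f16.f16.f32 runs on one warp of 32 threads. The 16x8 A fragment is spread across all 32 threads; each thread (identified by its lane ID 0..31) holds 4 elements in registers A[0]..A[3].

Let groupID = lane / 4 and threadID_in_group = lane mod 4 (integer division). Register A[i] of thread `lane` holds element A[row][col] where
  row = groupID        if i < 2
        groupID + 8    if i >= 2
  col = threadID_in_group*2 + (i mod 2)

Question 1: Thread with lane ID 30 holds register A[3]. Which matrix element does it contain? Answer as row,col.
L=30->gid=30>>2=7, tid=30&3=2
[3]->row 7+8=15  col 2·2+1=5

15,5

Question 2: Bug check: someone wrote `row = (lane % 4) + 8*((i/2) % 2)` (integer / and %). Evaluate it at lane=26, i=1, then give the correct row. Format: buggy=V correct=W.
buggy=2 correct=6

`(lane % 4) + 8*((i/2) % 2)`[26,1]=>2
L=26=>grp=26>>2=6, tig=26&3=2
[1]=>row 6+0=6  col 2·2+1=5
row: 2 vs 6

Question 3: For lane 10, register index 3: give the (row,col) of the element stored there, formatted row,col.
10,5

lane 10: g=2 (10/4), t=2 (10%4)
i=3: r=2+8=10, c=2*2+1=5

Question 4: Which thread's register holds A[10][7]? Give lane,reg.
r=10⇒gr=2,Rb=1  c=7⇒th=3,odd=1
L=2*4+3=11  i=1*2+1=3

11,3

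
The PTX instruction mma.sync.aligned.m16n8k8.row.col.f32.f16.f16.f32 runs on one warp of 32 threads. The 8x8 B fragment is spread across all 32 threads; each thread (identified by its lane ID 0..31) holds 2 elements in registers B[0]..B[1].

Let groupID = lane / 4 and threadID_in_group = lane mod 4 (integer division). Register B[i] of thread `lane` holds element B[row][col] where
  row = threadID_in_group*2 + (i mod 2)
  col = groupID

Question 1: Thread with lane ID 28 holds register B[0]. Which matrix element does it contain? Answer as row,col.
0,7

lane 28->28/4=7, 28 mod 4=0
i=0  r:2·0+0->0  c:7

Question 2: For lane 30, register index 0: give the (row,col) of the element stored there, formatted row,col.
4,7

lane 30: grp=7 (30/4), tig=2 (30%4)
i=0: r=2*2+0=4, c=grp=7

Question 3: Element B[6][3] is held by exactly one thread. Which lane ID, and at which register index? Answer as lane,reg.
c=3→G=3  r=6→T=3,p=0
L=3*4+3=15  i=0=0

15,0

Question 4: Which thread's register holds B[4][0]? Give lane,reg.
2,0

c=0⇒gr=0  r=4⇒th=2,odd=0
L=0*4+2=2  i=0=0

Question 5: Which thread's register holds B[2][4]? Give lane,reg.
c: 4->gid=4  r: 2->tid=1,i&1=0
L=4*4+1=17  i=0=0

17,0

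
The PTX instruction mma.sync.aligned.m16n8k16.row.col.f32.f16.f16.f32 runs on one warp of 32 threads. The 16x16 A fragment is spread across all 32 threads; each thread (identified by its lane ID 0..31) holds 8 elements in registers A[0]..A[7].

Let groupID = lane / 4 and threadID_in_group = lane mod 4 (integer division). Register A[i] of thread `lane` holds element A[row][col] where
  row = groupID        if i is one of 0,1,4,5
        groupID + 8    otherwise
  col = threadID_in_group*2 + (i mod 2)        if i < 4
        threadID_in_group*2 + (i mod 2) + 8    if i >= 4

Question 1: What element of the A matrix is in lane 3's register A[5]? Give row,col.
3: gid=0,tid=3
[5] (0+0,3*2+1+8) = (0,15)

0,15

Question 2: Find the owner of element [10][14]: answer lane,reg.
r=10->g=2,rb=1  c=14->cb=1,t=3,b0=0
L=2*4+3=11  i=1*4+1*2+0=6

11,6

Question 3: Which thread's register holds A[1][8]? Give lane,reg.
4,4

r=1⇒gr=1,Rb=0  c=8⇒Cb=1,th=0,odd=0
L=1*4+0=4  i=1*4+0*2+0=4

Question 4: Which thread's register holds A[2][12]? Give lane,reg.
10,4

r=2→G=2,rhi=0  c=12→chi=1,T=2,p=0
L=2*4+2=10  i=1*4+0*2+0=4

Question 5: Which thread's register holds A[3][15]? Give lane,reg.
15,5

r: 3->gid=3,r8=0  c: 15->c8=1,tid=3,i&1=1
L=3*4+3=15  i=1*4+0*2+1=5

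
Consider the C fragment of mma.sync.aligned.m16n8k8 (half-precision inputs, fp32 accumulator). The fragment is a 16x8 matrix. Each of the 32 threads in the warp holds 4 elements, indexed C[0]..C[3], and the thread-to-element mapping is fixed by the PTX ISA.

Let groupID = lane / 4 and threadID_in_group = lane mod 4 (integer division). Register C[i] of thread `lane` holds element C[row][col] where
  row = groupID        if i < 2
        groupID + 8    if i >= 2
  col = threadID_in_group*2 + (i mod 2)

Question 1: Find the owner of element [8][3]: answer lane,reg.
1,3

r=8→G=0,rhi=1  c=3→T=1,p=1
L=0*4+1=1  i=1*2+1=3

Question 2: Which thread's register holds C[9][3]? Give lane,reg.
5,3

r=9⇒gr=1,Rb=1  c=3⇒th=1,odd=1
L=1*4+1=5  i=1*2+1=3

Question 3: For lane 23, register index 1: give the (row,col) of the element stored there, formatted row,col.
lane 23⇒23/4=5, 23 mod 4=3
i=1  r:5+0⇒5  c:2·3+1⇒7

5,7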